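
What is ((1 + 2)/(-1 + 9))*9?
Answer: 27/8 ≈ 3.3750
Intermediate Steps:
((1 + 2)/(-1 + 9))*9 = (3/8)*9 = 27/8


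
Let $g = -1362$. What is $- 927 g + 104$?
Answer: $1262678$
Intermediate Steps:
$- 927 g + 104 = \left(-927\right) \left(-1362\right) + 104 = 1262574 + 104 = 1262678$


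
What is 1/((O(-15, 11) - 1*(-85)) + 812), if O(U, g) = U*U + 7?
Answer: 1/1129 ≈ 0.00088574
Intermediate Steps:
O(U, g) = 7 + U² (O(U, g) = U² + 7 = 7 + U²)
1/((O(-15, 11) - 1*(-85)) + 812) = 1/(((7 + (-15)²) - 1*(-85)) + 812) = 1/(((7 + 225) + 85) + 812) = 1/((232 + 85) + 812) = 1/(317 + 812) = 1/1129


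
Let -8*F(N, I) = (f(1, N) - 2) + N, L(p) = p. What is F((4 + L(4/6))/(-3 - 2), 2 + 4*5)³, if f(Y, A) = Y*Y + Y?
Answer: 343/216000 ≈ 0.0015880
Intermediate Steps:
f(Y, A) = Y + Y² (f(Y, A) = Y² + Y = Y + Y²)
F(N, I) = -N/8 (F(N, I) = -((1*(1 + 1) - 2) + N)/8 = -((1*2 - 2) + N)/8 = -((2 - 2) + N)/8 = -(0 + N)/8 = -N/8)
F((4 + L(4/6))/(-3 - 2), 2 + 4*5)³ = (-(4 + 4/6)/(8*(-3 - 2)))³ = (-(4 + 4*(⅙))/(8*(-5)))³ = (-(4 + ⅔)*(-1)/(8*5))³ = (-7*(-1)/(12*5))³ = (-⅛*(-14/15))³ = (7/60)³ = 343/216000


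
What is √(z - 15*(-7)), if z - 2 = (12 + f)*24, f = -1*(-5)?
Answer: √515 ≈ 22.694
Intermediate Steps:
f = 5
z = 410 (z = 2 + (12 + 5)*24 = 2 + 17*24 = 2 + 408 = 410)
√(z - 15*(-7)) = √(410 - 15*(-7)) = √(410 + 105) = √515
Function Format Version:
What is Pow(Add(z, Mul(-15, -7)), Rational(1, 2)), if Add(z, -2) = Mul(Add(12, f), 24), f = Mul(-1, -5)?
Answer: Pow(515, Rational(1, 2)) ≈ 22.694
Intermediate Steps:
f = 5
z = 410 (z = Add(2, Mul(Add(12, 5), 24)) = Add(2, Mul(17, 24)) = Add(2, 408) = 410)
Pow(Add(z, Mul(-15, -7)), Rational(1, 2)) = Pow(Add(410, Mul(-15, -7)), Rational(1, 2)) = Pow(Add(410, 105), Rational(1, 2)) = Pow(515, Rational(1, 2))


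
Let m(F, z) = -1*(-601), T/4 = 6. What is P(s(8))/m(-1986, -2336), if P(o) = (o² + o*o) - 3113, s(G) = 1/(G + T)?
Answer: -1593855/307712 ≈ -5.1797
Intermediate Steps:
T = 24 (T = 4*6 = 24)
m(F, z) = 601
s(G) = 1/(24 + G) (s(G) = 1/(G + 24) = 1/(24 + G))
P(o) = -3113 + 2*o² (P(o) = (o² + o²) - 3113 = 2*o² - 3113 = -3113 + 2*o²)
P(s(8))/m(-1986, -2336) = (-3113 + 2*(1/(24 + 8))²)/601 = (-3113 + 2*(1/32)²)*(1/601) = (-3113 + 2*(1/1024))*(1/601) = (-3113 + 1/512)*(1/601) = -1593855/512*1/601 = -1593855/307712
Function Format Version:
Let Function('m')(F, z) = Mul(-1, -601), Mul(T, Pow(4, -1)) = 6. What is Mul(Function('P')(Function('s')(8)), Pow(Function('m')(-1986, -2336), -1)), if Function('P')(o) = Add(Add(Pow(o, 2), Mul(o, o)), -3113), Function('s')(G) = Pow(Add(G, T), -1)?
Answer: Rational(-1593855, 307712) ≈ -5.1797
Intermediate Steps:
T = 24 (T = Mul(4, 6) = 24)
Function('m')(F, z) = 601
Function('s')(G) = Pow(Add(24, G), -1) (Function('s')(G) = Pow(Add(G, 24), -1) = Pow(Add(24, G), -1))
Function('P')(o) = Add(-3113, Mul(2, Pow(o, 2))) (Function('P')(o) = Add(Add(Pow(o, 2), Pow(o, 2)), -3113) = Add(Mul(2, Pow(o, 2)), -3113) = Add(-3113, Mul(2, Pow(o, 2))))
Mul(Function('P')(Function('s')(8)), Pow(Function('m')(-1986, -2336), -1)) = Mul(Add(-3113, Mul(2, Pow(Pow(Add(24, 8), -1), 2))), Pow(601, -1)) = Mul(Add(-3113, Mul(2, Pow(Pow(32, -1), 2))), Rational(1, 601)) = Mul(Add(-3113, Mul(2, Pow(Rational(1, 32), 2))), Rational(1, 601)) = Mul(Add(-3113, Mul(2, Rational(1, 1024))), Rational(1, 601)) = Mul(Add(-3113, Rational(1, 512)), Rational(1, 601)) = Mul(Rational(-1593855, 512), Rational(1, 601)) = Rational(-1593855, 307712)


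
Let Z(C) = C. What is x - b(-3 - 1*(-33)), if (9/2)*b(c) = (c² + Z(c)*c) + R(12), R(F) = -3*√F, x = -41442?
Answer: -41842 + 4*√3/3 ≈ -41840.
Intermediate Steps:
b(c) = -4*√3/3 + 4*c²/9 (b(c) = 2*((c² + c*c) - 6*√3)/9 = 2*((c² + c²) - 6*√3)/9 = 2*(2*c² - 6*√3)/9 = 2*(-6*√3 + 2*c²)/9 = -4*√3/3 + 4*c²/9)
x - b(-3 - 1*(-33)) = -41442 - (-4*√3/3 + 4*(-3 - 1*(-33))²/9) = -41442 - (-4*√3/3 + 4*(-3 + 33)²/9) = -41442 - (-4*√3/3 + (4/9)*30²) = -41442 - (-4*√3/3 + (4/9)*900) = -41442 - (-4*√3/3 + 400) = -41442 - (400 - 4*√3/3) = -41442 + (-400 + 4*√3/3) = -41842 + 4*√3/3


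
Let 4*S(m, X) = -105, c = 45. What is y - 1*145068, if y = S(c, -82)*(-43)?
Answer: -575757/4 ≈ -1.4394e+5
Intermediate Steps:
S(m, X) = -105/4 (S(m, X) = (1/4)*(-105) = -105/4)
y = 4515/4 (y = -105/4*(-43) = 4515/4 ≈ 1128.8)
y - 1*145068 = 4515/4 - 1*145068 = 4515/4 - 145068 = -575757/4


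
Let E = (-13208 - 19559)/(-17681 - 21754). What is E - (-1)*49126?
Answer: 1937316577/39435 ≈ 49127.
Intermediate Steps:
E = 32767/39435 (E = -32767/(-39435) = -32767*(-1/39435) = 32767/39435 ≈ 0.83091)
E - (-1)*49126 = 32767/39435 - (-1)*49126 = 32767/39435 - 1*(-49126) = 32767/39435 + 49126 = 1937316577/39435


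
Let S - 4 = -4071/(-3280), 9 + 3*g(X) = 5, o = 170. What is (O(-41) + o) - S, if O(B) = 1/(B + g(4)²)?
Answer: 190734857/1157840 ≈ 164.73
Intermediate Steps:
g(X) = -4/3 (g(X) = -3 + (⅓)*5 = -3 + 5/3 = -4/3)
O(B) = 1/(16/9 + B) (O(B) = 1/(B + (-4/3)²) = 1/(B + 16/9) = 1/(16/9 + B))
S = 17191/3280 (S = 4 - 4071/(-3280) = 4 - 4071*(-1/3280) = 4 + 4071/3280 = 17191/3280 ≈ 5.2412)
(O(-41) + o) - S = (9/(16 + 9*(-41)) + 170) - 1*17191/3280 = (9/(16 - 369) + 170) - 17191/3280 = (9/(-353) + 170) - 17191/3280 = (9*(-1/353) + 170) - 17191/3280 = (-9/353 + 170) - 17191/3280 = 60001/353 - 17191/3280 = 190734857/1157840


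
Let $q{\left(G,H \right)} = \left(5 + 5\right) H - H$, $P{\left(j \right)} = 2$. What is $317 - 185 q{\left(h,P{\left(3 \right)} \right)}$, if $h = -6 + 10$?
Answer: $-3013$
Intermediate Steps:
$h = 4$
$q{\left(G,H \right)} = 9 H$ ($q{\left(G,H \right)} = 10 H - H = 9 H$)
$317 - 185 q{\left(h,P{\left(3 \right)} \right)} = 317 - 185 \cdot 9 \cdot 2 = 317 - 3330 = -3013$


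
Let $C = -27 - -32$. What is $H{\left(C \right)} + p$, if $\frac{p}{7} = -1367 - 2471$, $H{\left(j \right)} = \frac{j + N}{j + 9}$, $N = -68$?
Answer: $- \frac{53741}{2} \approx -26871.0$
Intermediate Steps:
$C = 5$ ($C = -27 + 32 = 5$)
$H{\left(j \right)} = \frac{-68 + j}{9 + j}$ ($H{\left(j \right)} = \frac{j - 68}{j + 9} = \frac{-68 + j}{9 + j}$)
$p = -26866$ ($p = 7 \left(-1367 - 2471\right) = 7 \left(-3838\right) = -26866$)
$H{\left(C \right)} + p = \frac{-68 + 5}{9 + 5} - 26866 = \frac{1}{14} \left(-63\right) - 26866 = - \frac{9}{2} - 26866 = - \frac{53741}{2}$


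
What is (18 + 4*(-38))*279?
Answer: -37386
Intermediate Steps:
(18 + 4*(-38))*279 = (18 - 152)*279 = -134*279 = -37386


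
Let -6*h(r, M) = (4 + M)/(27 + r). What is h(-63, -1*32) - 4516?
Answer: -243871/54 ≈ -4516.1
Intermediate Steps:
h(r, M) = -(4 + M)/(6*(27 + r))
h(-63, -1*32) - 4516 = (-4 - (-1)*32)/(6*(27 - 63)) - 4516 = (⅙)*(-4 - 1*(-32))/(-36) - 4516 = (⅙)*(-1/36)*(-4 + 32) - 4516 = (⅙)*(-1/36)*28 - 4516 = -7/54 - 4516 = -243871/54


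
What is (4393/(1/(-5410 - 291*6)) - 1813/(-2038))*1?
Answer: -64067193891/2038 ≈ -3.1436e+7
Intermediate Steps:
(4393/(1/(-5410 - 291*6)) - 1813/(-2038))*1 = (4393/(1/(-5410 - 1746)) - 1813*(-1/2038))*1 = (4393/(1/(-7156)) + 1813/2038)*1 = (4393/(-1/7156) + 1813/2038)*1 = (4393*(-7156) + 1813/2038)*1 = (-31436308 + 1813/2038)*1 = -64067193891/2038*1 = -64067193891/2038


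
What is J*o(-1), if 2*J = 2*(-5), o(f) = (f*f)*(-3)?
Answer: 15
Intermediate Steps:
o(f) = -3*f² (o(f) = f²*(-3) = -3*f²)
J = -5 (J = (2*(-5))/2 = (½)*(-10) = -5)
J*o(-1) = -(-15)*(-1)² = -(-15) = -5*(-3) = 15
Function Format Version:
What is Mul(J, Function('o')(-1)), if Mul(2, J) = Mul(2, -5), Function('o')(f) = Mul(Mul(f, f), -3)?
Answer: 15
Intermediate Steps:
Function('o')(f) = Mul(-3, Pow(f, 2)) (Function('o')(f) = Mul(Pow(f, 2), -3) = Mul(-3, Pow(f, 2)))
J = -5 (J = Mul(Rational(1, 2), Mul(2, -5)) = Mul(Rational(1, 2), -10) = -5)
Mul(J, Function('o')(-1)) = Mul(-5, Mul(-3, Pow(-1, 2))) = Mul(-5, Mul(-3, 1)) = Mul(-5, -3) = 15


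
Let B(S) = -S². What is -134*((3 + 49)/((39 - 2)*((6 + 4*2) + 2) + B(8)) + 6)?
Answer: -53935/66 ≈ -817.20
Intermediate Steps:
-134*((3 + 49)/((39 - 2)*((6 + 4*2) + 2) + B(8)) + 6) = -134*((3 + 49)/((39 - 2)*((6 + 4*2) + 2) - 1*8²) + 6) = -134*(52/(37*((6 + 8) + 2) - 1*64) + 6) = -134*(52/(37*(14 + 2) - 64) + 6) = -134*(52/(37*16 - 64) + 6) = -134*(52/(592 - 64) + 6) = -134*(52/528 + 6) = -134*(52*(1/528) + 6) = -134*(13/132 + 6) = -134*805/132 = -53935/66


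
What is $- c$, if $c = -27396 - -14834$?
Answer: $12562$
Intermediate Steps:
$c = -12562$ ($c = -27396 + 14834 = -12562$)
$- c = \left(-1\right) \left(-12562\right) = 12562$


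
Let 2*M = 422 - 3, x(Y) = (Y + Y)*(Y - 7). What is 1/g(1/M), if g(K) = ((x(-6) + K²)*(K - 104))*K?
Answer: -30821664721/2386767592960 ≈ -0.012914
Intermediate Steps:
x(Y) = 2*Y*(-7 + Y) (x(Y) = (2*Y)*(-7 + Y) = 2*Y*(-7 + Y))
M = 419/2 (M = (422 - 3)/2 = (½)*419 = 419/2 ≈ 209.50)
g(K) = K*(-104 + K)*(156 + K²) (g(K) = ((2*(-6)*(-7 - 6) + K²)*(K - 104))*K = ((2*(-6)*(-13) + K²)*(-104 + K))*K = ((156 + K²)*(-104 + K))*K = ((-104 + K)*(156 + K²))*K = K*(-104 + K)*(156 + K²))
1/g(1/M) = 1/((-16224 + (1/(419/2))³ - 104*(1/(419/2))² + 156/(419/2))/(419/2)) = 1/(2*(-16224 + (2/419)³ - 104*(2/419)² + 156*(2/419))/419) = 1/(2*(-16224 + 8/73560059 - 104*4/175561 + 312/419)/419) = 1/(2*(-16224 + 8/73560059 - 416/175561 + 312/419)/419) = 1/((2/419)*(-1193383796480/73560059)) = 1/(-2386767592960/30821664721) = -30821664721/2386767592960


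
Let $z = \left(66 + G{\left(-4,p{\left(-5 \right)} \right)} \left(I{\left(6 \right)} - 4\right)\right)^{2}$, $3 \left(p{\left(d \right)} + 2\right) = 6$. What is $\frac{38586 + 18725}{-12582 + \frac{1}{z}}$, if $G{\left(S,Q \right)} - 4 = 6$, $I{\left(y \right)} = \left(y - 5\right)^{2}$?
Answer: $- \frac{74275056}{16306271} \approx -4.555$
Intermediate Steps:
$p{\left(d \right)} = 0$ ($p{\left(d \right)} = -2 + \frac{1}{3} \cdot 6 = -2 + 2 = 0$)
$I{\left(y \right)} = \left(-5 + y\right)^{2}$
$G{\left(S,Q \right)} = 10$ ($G{\left(S,Q \right)} = 4 + 6 = 10$)
$z = 1296$ ($z = \left(66 + 10 \left(\left(-5 + 6\right)^{2} - 4\right)\right)^{2} = \left(66 + 10 \left(1^{2} - 4\right)\right)^{2} = \left(66 + 10 \left(1 - 4\right)\right)^{2} = \left(66 + 10 \left(-3\right)\right)^{2} = \left(66 - 30\right)^{2} = 36^{2} = 1296$)
$\frac{38586 + 18725}{-12582 + \frac{1}{z}} = \frac{38586 + 18725}{-12582 + \frac{1}{1296}} = \frac{57311}{-12582 + \frac{1}{1296}} = \frac{57311}{- \frac{16306271}{1296}} = 57311 \left(- \frac{1296}{16306271}\right) = - \frac{74275056}{16306271}$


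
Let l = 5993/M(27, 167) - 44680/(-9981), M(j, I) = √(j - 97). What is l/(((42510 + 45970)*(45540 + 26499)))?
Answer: 1117/1590475024908 - 5993*I*√70/446180750400 ≈ 7.0231e-10 - 1.1238e-7*I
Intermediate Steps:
M(j, I) = √(-97 + j)
l = 44680/9981 - 5993*I*√70/70 (l = 5993/(√(-97 + 27)) - 44680/(-9981) = 5993/(√(-70)) - 44680*(-1/9981) = 5993/((I*√70)) + 44680/9981 = 5993*(-I*√70/70) + 44680/9981 = -5993*I*√70/70 + 44680/9981 = 44680/9981 - 5993*I*√70/70 ≈ 4.4765 - 716.3*I)
l/(((42510 + 45970)*(45540 + 26499))) = (44680/9981 - 5993*I*√70/70)/(((42510 + 45970)*(45540 + 26499))) = (44680/9981 - 5993*I*√70/70)/((88480*72039)) = (44680/9981 - 5993*I*√70/70)/6374010720 = (44680/9981 - 5993*I*√70/70)*(1/6374010720) = 1117/1590475024908 - 5993*I*√70/446180750400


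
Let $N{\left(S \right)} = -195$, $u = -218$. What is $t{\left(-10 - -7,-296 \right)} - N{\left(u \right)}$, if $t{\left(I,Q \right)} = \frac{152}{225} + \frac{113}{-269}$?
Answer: $\frac{11817838}{60525} \approx 195.26$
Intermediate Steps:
$t{\left(I,Q \right)} = \frac{15463}{60525}$ ($t{\left(I,Q \right)} = 152 \cdot \frac{1}{225} + 113 \left(- \frac{1}{269}\right) = \frac{152}{225} - \frac{113}{269} = \frac{15463}{60525}$)
$t{\left(-10 - -7,-296 \right)} - N{\left(u \right)} = \frac{15463}{60525} - -195 = \frac{15463}{60525} + 195 = \frac{11817838}{60525}$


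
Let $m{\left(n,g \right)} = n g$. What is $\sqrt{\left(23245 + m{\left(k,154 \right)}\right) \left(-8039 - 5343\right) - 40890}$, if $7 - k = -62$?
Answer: $2 i \sqrt{113325653} \approx 21291.0 i$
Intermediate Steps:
$k = 69$ ($k = 7 - -62 = 7 + 62 = 69$)
$m{\left(n,g \right)} = g n$
$\sqrt{\left(23245 + m{\left(k,154 \right)}\right) \left(-8039 - 5343\right) - 40890} = \sqrt{\left(23245 + 154 \cdot 69\right) \left(-8039 - 5343\right) - 40890} = \sqrt{\left(23245 + 10626\right) \left(-13382\right) - 40890} = \sqrt{33871 \left(-13382\right) - 40890} = \sqrt{-453261722 - 40890} = \sqrt{-453302612} = 2 i \sqrt{113325653}$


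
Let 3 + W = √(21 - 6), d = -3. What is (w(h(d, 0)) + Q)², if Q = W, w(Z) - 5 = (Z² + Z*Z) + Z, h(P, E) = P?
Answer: (17 + √15)² ≈ 435.68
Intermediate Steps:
w(Z) = 5 + Z + 2*Z² (w(Z) = 5 + ((Z² + Z*Z) + Z) = 5 + ((Z² + Z²) + Z) = 5 + (2*Z² + Z) = 5 + (Z + 2*Z²) = 5 + Z + 2*Z²)
W = -3 + √15 (W = -3 + √(21 - 6) = -3 + √15 ≈ 0.87298)
Q = -3 + √15 ≈ 0.87298
(w(h(d, 0)) + Q)² = ((5 - 3 + 2*(-3)²) + (-3 + √15))² = ((5 - 3 + 2*9) + (-3 + √15))² = ((5 - 3 + 18) + (-3 + √15))² = (20 + (-3 + √15))² = (17 + √15)²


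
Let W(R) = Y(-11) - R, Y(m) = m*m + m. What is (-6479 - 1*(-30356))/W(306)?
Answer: -3411/28 ≈ -121.82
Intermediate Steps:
Y(m) = m + m² (Y(m) = m² + m = m + m²)
W(R) = 110 - R (W(R) = -11*(1 - 11) - R = -11*(-10) - R = 110 - R)
(-6479 - 1*(-30356))/W(306) = (-6479 - 1*(-30356))/(110 - 1*306) = (-6479 + 30356)/(110 - 306) = 23877/(-196) = 23877*(-1/196) = -3411/28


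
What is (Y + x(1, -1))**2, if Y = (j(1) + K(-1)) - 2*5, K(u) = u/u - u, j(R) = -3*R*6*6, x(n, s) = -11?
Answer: 16129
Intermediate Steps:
j(R) = -108*R (j(R) = -3*6*R*6 = -108*R)
K(u) = 1 - u
Y = -116 (Y = (-108*1 + (1 - 1*(-1))) - 2*5 = (-108 + (1 + 1)) - 10 = (-108 + 2) - 10 = -106 - 10 = -116)
(Y + x(1, -1))**2 = (-116 - 11)**2 = (-127)**2 = 16129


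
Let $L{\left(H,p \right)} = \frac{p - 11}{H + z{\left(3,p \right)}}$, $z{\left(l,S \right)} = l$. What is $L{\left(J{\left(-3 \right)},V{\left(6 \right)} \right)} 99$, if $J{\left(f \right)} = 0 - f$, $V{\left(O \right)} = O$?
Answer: $- \frac{165}{2} \approx -82.5$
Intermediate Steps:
$J{\left(f \right)} = - f$
$L{\left(H,p \right)} = \frac{-11 + p}{3 + H}$ ($L{\left(H,p \right)} = \frac{p - 11}{H + 3} = \frac{-11 + p}{3 + H}$)
$L{\left(J{\left(-3 \right)},V{\left(6 \right)} \right)} 99 = \frac{-11 + 6}{3 - -3} \cdot 99 = \frac{1}{3 + 3} \left(-5\right) 99 = \frac{1}{6} \left(-5\right) 99 = \left(- \frac{5}{6}\right) 99 = - \frac{165}{2}$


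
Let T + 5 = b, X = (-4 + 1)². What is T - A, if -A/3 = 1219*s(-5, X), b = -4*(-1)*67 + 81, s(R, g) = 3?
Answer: 11315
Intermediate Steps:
X = 9 (X = (-3)² = 9)
b = 349 (b = 4*67 + 81 = 268 + 81 = 349)
T = 344 (T = -5 + 349 = 344)
A = -10971 (A = -3657*3 = -3*3657 = -10971)
T - A = 344 - 1*(-10971) = 344 + 10971 = 11315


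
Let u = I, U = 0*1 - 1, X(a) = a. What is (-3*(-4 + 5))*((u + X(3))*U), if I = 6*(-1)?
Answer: -9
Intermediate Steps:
I = -6
U = -1 (U = 0 - 1 = -1)
u = -6
(-3*(-4 + 5))*((u + X(3))*U) = (-3*(-4 + 5))*((-6 + 3)*(-1)) = (-3*1)*(-3*(-1)) = -3*3 = -9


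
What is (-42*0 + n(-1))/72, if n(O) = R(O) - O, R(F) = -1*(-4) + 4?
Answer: ⅛ ≈ 0.12500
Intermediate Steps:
R(F) = 8 (R(F) = 4 + 4 = 8)
n(O) = 8 - O
(-42*0 + n(-1))/72 = (-42*0 + (8 - 1*(-1)))/72 = (0 + (8 + 1))*(1/72) = (0 + 9)*(1/72) = 9*(1/72) = ⅛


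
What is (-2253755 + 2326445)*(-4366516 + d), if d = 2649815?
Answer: -124786995690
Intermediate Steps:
(-2253755 + 2326445)*(-4366516 + d) = (-2253755 + 2326445)*(-4366516 + 2649815) = 72690*(-1716701) = -124786995690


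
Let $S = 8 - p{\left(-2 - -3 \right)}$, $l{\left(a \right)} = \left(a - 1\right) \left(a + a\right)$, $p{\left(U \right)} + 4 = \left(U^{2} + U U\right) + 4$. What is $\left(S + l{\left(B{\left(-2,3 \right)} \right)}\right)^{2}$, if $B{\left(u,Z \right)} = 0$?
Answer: $36$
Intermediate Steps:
$p{\left(U \right)} = 2 U^{2}$ ($p{\left(U \right)} = -4 + \left(\left(U^{2} + U U\right) + 4\right) = -4 + \left(\left(U^{2} + U^{2}\right) + 4\right) = -4 + \left(2 U^{2} + 4\right) = -4 + \left(4 + 2 U^{2}\right) = 2 U^{2}$)
$l{\left(a \right)} = 2 a \left(-1 + a\right)$ ($l{\left(a \right)} = \left(-1 + a\right) 2 a = 2 a \left(-1 + a\right)$)
$S = 6$ ($S = 8 - 2 \left(-2 - -3\right)^{2} = 8 - 2 \left(-2 + 3\right)^{2} = 8 - 2 \cdot 1^{2} = 8 - 2 \cdot 1 = 8 - 2 = 6$)
$\left(S + l{\left(B{\left(-2,3 \right)} \right)}\right)^{2} = \left(6 + 2 \cdot 0 \left(-1 + 0\right)\right)^{2} = \left(6 + 2 \cdot 0 \left(-1\right)\right)^{2} = \left(6 + 0\right)^{2} = 6^{2} = 36$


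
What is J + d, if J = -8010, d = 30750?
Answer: 22740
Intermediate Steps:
J + d = -8010 + 30750 = 22740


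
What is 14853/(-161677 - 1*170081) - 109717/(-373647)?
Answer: 1142581985/4591125238 ≈ 0.24887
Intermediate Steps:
14853/(-161677 - 1*170081) - 109717/(-373647) = 14853/(-161677 - 170081) - 109717*(-1/373647) = 14853/(-331758) + 109717/373647 = 14853*(-1/331758) + 109717/373647 = -4951/110586 + 109717/373647 = 1142581985/4591125238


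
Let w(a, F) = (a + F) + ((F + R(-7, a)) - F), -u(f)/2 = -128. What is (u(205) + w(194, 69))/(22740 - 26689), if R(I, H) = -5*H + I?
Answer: 458/3949 ≈ 0.11598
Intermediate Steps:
R(I, H) = I - 5*H
u(f) = 256 (u(f) = -2*(-128) = 256)
w(a, F) = -7 + F - 4*a (w(a, F) = (a + F) + ((F + (-7 - 5*a)) - F) = (F + a) + ((-7 + F - 5*a) - F) = (F + a) + (-7 - 5*a) = -7 + F - 4*a)
(u(205) + w(194, 69))/(22740 - 26689) = (256 + (-7 + 69 - 4*194))/(22740 - 26689) = (256 + (-7 + 69 - 776))/(-3949) = (256 - 714)*(-1/3949) = -458*(-1/3949) = 458/3949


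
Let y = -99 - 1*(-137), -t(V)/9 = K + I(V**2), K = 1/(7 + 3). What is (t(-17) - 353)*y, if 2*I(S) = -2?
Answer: -65531/5 ≈ -13106.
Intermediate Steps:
I(S) = -1 (I(S) = (1/2)*(-2) = -1)
K = 1/10 ≈ 0.10000
t(V) = 81/10 (t(V) = -9*(1/10 - 1) = -9*(-9/10) = 81/10)
y = 38 (y = -99 + 137 = 38)
(t(-17) - 353)*y = (81/10 - 353)*38 = -3449/10*38 = -65531/5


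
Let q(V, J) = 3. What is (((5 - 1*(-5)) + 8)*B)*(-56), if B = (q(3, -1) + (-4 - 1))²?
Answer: -4032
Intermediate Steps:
B = 4 (B = (3 + (-4 - 1))² = (3 - 5)² = (-2)² = 4)
(((5 - 1*(-5)) + 8)*B)*(-56) = (((5 - 1*(-5)) + 8)*4)*(-56) = (((5 + 5) + 8)*4)*(-56) = ((10 + 8)*4)*(-56) = (18*4)*(-56) = 72*(-56) = -4032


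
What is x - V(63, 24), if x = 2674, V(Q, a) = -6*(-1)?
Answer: 2668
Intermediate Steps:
V(Q, a) = 6
x - V(63, 24) = 2674 - 1*6 = 2674 - 6 = 2668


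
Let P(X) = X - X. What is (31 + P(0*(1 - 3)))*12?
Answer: 372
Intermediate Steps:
P(X) = 0
(31 + P(0*(1 - 3)))*12 = (31 + 0)*12 = 31*12 = 372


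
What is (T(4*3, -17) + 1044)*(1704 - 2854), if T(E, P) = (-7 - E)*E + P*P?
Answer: -1270750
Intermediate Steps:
T(E, P) = P² + E*(-7 - E) (T(E, P) = E*(-7 - E) + P² = P² + E*(-7 - E))
(T(4*3, -17) + 1044)*(1704 - 2854) = (((-17)² - (4*3)² - 28*3) + 1044)*(1704 - 2854) = ((289 - 1*12² - 7*12) + 1044)*(-1150) = ((289 - 1*144 - 84) + 1044)*(-1150) = ((289 - 144 - 84) + 1044)*(-1150) = (61 + 1044)*(-1150) = 1105*(-1150) = -1270750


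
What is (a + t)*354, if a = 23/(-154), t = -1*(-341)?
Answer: 9290907/77 ≈ 1.2066e+5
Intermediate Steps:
t = 341
a = -23/154 (a = 23*(-1/154) = -23/154 ≈ -0.14935)
(a + t)*354 = (-23/154 + 341)*354 = (52491/154)*354 = 9290907/77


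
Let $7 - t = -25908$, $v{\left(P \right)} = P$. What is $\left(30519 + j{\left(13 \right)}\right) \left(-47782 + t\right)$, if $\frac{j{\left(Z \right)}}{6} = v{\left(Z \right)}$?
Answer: $-669064599$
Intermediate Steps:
$t = 25915$ ($t = 7 - -25908 = 7 + 25908 = 25915$)
$j{\left(Z \right)} = 6 Z$
$\left(30519 + j{\left(13 \right)}\right) \left(-47782 + t\right) = \left(30519 + 6 \cdot 13\right) \left(-47782 + 25915\right) = \left(30519 + 78\right) \left(-21867\right) = 30597 \left(-21867\right) = -669064599$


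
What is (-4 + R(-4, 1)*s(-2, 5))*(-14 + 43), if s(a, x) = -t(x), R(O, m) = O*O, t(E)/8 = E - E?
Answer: -116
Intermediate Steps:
t(E) = 0 (t(E) = 8*(E - E) = 8*0 = 0)
R(O, m) = O²
s(a, x) = 0 (s(a, x) = -1*0 = 0)
(-4 + R(-4, 1)*s(-2, 5))*(-14 + 43) = (-4 + (-4)²*0)*(-14 + 43) = (-4 + 16*0)*29 = (-4 + 0)*29 = -4*29 = -116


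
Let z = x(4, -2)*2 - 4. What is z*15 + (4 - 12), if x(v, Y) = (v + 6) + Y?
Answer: 172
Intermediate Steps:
x(v, Y) = 6 + Y + v (x(v, Y) = (6 + v) + Y = 6 + Y + v)
z = 12 (z = (6 - 2 + 4)*2 - 4 = 8*2 - 4 = 16 - 4 = 12)
z*15 + (4 - 12) = 12*15 + (4 - 12) = 180 - 8 = 172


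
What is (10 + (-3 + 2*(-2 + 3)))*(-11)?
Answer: -99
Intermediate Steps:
(10 + (-3 + 2*(-2 + 3)))*(-11) = (10 + (-3 + 2*1))*(-11) = (10 + (-3 + 2))*(-11) = (10 - 1)*(-11) = 9*(-11) = -99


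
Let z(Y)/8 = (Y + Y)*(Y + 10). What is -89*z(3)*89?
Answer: -4942704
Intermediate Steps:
z(Y) = 16*Y*(10 + Y) (z(Y) = 8*((Y + Y)*(Y + 10)) = 8*((2*Y)*(10 + Y)) = 8*(2*Y*(10 + Y)) = 16*Y*(10 + Y))
-89*z(3)*89 = -1424*3*(10 + 3)*89 = -1424*3*13*89 = -89*624*89 = -55536*89 = -4942704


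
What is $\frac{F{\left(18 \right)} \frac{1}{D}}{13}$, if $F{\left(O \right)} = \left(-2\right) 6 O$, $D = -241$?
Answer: $\frac{216}{3133} \approx 0.068944$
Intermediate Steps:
$F{\left(O \right)} = - 12 O$
$\frac{F{\left(18 \right)} \frac{1}{D}}{13} = \frac{\left(-12\right) 18 \frac{1}{-241}}{13} = \left(-216\right) \left(- \frac{1}{241}\right) \frac{1}{13} = \frac{216}{241} \cdot \frac{1}{13} = \frac{216}{3133}$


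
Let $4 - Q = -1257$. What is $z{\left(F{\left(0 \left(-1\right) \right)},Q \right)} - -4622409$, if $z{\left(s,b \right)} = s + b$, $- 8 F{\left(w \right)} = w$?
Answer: $4623670$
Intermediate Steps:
$F{\left(w \right)} = - \frac{w}{8}$
$Q = 1261$ ($Q = 4 - -1257 = 4 + 1257 = 1261$)
$z{\left(s,b \right)} = b + s$
$z{\left(F{\left(0 \left(-1\right) \right)},Q \right)} - -4622409 = \left(1261 - \frac{0 \left(-1\right)}{8}\right) - -4622409 = \left(1261 - 0\right) + 4622409 = \left(1261 + 0\right) + 4622409 = 1261 + 4622409 = 4623670$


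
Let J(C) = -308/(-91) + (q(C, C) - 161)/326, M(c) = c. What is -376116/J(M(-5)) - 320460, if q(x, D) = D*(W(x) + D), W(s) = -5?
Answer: -5728234068/12901 ≈ -4.4401e+5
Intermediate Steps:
q(x, D) = D*(-5 + D)
J(C) = 12251/4238 + C*(-5 + C)/326 (J(C) = -308/(-91) + (C*(-5 + C) - 161)/326 = -308*(-1/91) + (-161 + C*(-5 + C))*(1/326) = 44/13 + (-161/326 + C*(-5 + C)/326) = 12251/4238 + C*(-5 + C)/326)
-376116/J(M(-5)) - 320460 = -376116/(12251/4238 + (1/326)*(-5)*(-5 - 5)) - 320460 = -376116/(12251/4238 + (1/326)*(-5)*(-10)) - 320460 = -376116/(12251/4238 + 25/163) - 320460 = -376116/12901/4238 - 320460 = -376116*4238/12901 - 320460 = -1593979608/12901 - 320460 = -5728234068/12901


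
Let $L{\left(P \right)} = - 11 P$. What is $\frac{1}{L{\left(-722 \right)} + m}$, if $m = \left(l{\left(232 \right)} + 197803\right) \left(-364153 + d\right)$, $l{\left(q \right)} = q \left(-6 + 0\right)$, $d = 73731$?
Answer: $- \frac{1}{57042067500} \approx -1.7531 \cdot 10^{-11}$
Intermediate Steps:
$l{\left(q \right)} = - 6 q$ ($l{\left(q \right)} = q \left(-6\right) = - 6 q$)
$m = -57042075442$ ($m = \left(\left(-6\right) 232 + 197803\right) \left(-364153 + 73731\right) = \left(-1392 + 197803\right) \left(-290422\right) = 196411 \left(-290422\right) = -57042075442$)
$\frac{1}{L{\left(-722 \right)} + m} = \frac{1}{\left(-11\right) \left(-722\right) - 57042075442} = \frac{1}{7942 - 57042075442} = \frac{1}{-57042067500} = - \frac{1}{57042067500}$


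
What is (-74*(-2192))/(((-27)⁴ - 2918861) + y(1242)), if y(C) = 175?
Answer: -162208/2387245 ≈ -0.067948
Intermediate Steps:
(-74*(-2192))/(((-27)⁴ - 2918861) + y(1242)) = (-74*(-2192))/(((-27)⁴ - 2918861) + 175) = 162208/((531441 - 2918861) + 175) = 162208/(-2387420 + 175) = 162208/(-2387245) = 162208*(-1/2387245) = -162208/2387245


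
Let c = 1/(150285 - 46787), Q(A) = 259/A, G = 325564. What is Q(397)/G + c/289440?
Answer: 1939713169747/967959971826114240 ≈ 2.0039e-6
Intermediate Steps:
c = 1/103498 ≈ 9.6620e-6
Q(397)/G + c/289440 = (259/397)/325564 + (1/103498)/289440 = (259*(1/397))*(1/325564) + (1/103498)*(1/289440) = (259/397)*(1/325564) + 1/29956461120 = 259/129248908 + 1/29956461120 = 1939713169747/967959971826114240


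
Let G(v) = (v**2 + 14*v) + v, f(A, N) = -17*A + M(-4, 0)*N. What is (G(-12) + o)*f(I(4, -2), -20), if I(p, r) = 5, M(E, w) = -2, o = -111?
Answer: 6615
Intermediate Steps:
f(A, N) = -17*A - 2*N
G(v) = v**2 + 15*v
(G(-12) + o)*f(I(4, -2), -20) = (-12*(15 - 12) - 111)*(-17*5 - 2*(-20)) = (-12*3 - 111)*(-85 + 40) = (-36 - 111)*(-45) = -147*(-45) = 6615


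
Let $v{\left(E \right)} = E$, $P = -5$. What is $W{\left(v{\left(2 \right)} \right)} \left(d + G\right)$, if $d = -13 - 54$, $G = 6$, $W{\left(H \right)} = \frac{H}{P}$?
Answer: $\frac{122}{5} \approx 24.4$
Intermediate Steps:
$W{\left(H \right)} = - \frac{H}{5}$ ($W{\left(H \right)} = \frac{H}{-5} = H \left(- \frac{1}{5}\right) = - \frac{H}{5}$)
$d = -67$ ($d = -13 - 54 = -67$)
$W{\left(v{\left(2 \right)} \right)} \left(d + G\right) = \left(- \frac{1}{5}\right) 2 \left(-67 + 6\right) = \left(- \frac{2}{5}\right) \left(-61\right) = \frac{122}{5}$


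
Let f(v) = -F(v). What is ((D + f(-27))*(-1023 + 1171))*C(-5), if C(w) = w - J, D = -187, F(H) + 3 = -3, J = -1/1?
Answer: 107152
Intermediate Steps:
J = -1 (J = -1*1 = -1)
F(H) = -6 (F(H) = -3 - 3 = -6)
C(w) = 1 + w (C(w) = w - 1*(-1) = w + 1 = 1 + w)
f(v) = 6 (f(v) = -1*(-6) = 6)
((D + f(-27))*(-1023 + 1171))*C(-5) = ((-187 + 6)*(-1023 + 1171))*(1 - 5) = -181*148*(-4) = -26788*(-4) = 107152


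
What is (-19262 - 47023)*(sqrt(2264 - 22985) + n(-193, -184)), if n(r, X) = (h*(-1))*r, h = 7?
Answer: -89551035 - 66285*I*sqrt(20721) ≈ -8.9551e+7 - 9.5416e+6*I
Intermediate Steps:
n(r, X) = -7*r (n(r, X) = (7*(-1))*r = -7*r)
(-19262 - 47023)*(sqrt(2264 - 22985) + n(-193, -184)) = (-19262 - 47023)*(sqrt(2264 - 22985) - 7*(-193)) = -66285*(sqrt(-20721) + 1351) = -66285*(I*sqrt(20721) + 1351) = -66285*(1351 + I*sqrt(20721)) = -89551035 - 66285*I*sqrt(20721)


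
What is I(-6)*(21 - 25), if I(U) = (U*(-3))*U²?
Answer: -2592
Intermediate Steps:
I(U) = -3*U³ (I(U) = (-3*U)*U² = -3*U³)
I(-6)*(21 - 25) = (-3*(-6)³)*(21 - 25) = -3*(-216)*(-4) = 648*(-4) = -2592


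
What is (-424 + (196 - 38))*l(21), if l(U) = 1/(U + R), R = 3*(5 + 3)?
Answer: -266/45 ≈ -5.9111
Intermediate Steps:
R = 24 (R = 3*8 = 24)
l(U) = 1/(24 + U) (l(U) = 1/(U + 24) = 1/(24 + U))
(-424 + (196 - 38))*l(21) = (-424 + (196 - 38))/(24 + 21) = (-424 + 158)/45 = -266*1/45 = -266/45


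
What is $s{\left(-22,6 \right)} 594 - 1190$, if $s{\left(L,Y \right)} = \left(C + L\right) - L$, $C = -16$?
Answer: $-10694$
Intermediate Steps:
$s{\left(L,Y \right)} = -16$ ($s{\left(L,Y \right)} = \left(-16 + L\right) - L = -16$)
$s{\left(-22,6 \right)} 594 - 1190 = \left(-16\right) 594 - 1190 = -9504 - 1190 = -10694$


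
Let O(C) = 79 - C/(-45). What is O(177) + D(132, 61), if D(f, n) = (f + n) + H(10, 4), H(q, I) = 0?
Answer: 4139/15 ≈ 275.93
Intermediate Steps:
D(f, n) = f + n (D(f, n) = (f + n) + 0 = f + n)
O(C) = 79 + C/45 (O(C) = 79 - C*(-1)/45 = 79 - (-1)*C/45 = 79 + C/45)
O(177) + D(132, 61) = (79 + (1/45)*177) + (132 + 61) = (79 + 59/15) + 193 = 1244/15 + 193 = 4139/15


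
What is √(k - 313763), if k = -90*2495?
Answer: I*√538313 ≈ 733.7*I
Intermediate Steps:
k = -224550
√(k - 313763) = √(-224550 - 313763) = √(-538313) = I*√538313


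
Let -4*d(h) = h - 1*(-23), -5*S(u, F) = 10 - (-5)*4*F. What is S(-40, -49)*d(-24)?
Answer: 97/2 ≈ 48.500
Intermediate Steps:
S(u, F) = -2 - 4*F (S(u, F) = -(10 - (-5)*4*F)/5 = -(10 - (-20)*F)/5 = -(10 + 20*F)/5 = -2 - 4*F)
d(h) = -23/4 - h/4 (d(h) = -(h - 1*(-23))/4 = -(h + 23)/4 = -(23 + h)/4 = -23/4 - h/4)
S(-40, -49)*d(-24) = (-2 - 4*(-49))*(-23/4 - 1/4*(-24)) = (-2 + 196)*(-23/4 + 6) = 194*(1/4) = 97/2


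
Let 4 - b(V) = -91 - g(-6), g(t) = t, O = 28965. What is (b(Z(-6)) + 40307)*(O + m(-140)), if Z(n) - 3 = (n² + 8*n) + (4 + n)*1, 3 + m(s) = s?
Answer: 1164293512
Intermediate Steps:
m(s) = -3 + s
Z(n) = 7 + n² + 9*n (Z(n) = 3 + ((n² + 8*n) + (4 + n)*1) = 3 + ((n² + 8*n) + (4 + n)) = 3 + (4 + n² + 9*n) = 7 + n² + 9*n)
b(V) = 89 (b(V) = 4 - (-91 - 1*(-6)) = 4 - (-91 + 6) = 4 - 1*(-85) = 4 + 85 = 89)
(b(Z(-6)) + 40307)*(O + m(-140)) = (89 + 40307)*(28965 + (-3 - 140)) = 40396*(28965 - 143) = 40396*28822 = 1164293512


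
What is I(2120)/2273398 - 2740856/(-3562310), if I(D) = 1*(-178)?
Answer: 1557605614377/2024637107345 ≈ 0.76933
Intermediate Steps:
I(D) = -178
I(2120)/2273398 - 2740856/(-3562310) = -178/2273398 - 2740856/(-3562310) = -178*1/2273398 - 2740856*(-1/3562310) = -89/1136699 + 1370428/1781155 = 1557605614377/2024637107345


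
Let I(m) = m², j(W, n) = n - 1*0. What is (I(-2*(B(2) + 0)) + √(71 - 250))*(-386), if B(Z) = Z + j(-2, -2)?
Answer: -386*I*√179 ≈ -5164.3*I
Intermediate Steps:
j(W, n) = n (j(W, n) = n + 0 = n)
B(Z) = -2 + Z (B(Z) = Z - 2 = -2 + Z)
(I(-2*(B(2) + 0)) + √(71 - 250))*(-386) = ((-2*((-2 + 2) + 0))² + √(71 - 250))*(-386) = ((-2*(0 + 0))² + √(-179))*(-386) = ((-2*0)² + I*√179)*(-386) = (0² + I*√179)*(-386) = (0 + I*√179)*(-386) = (I*√179)*(-386) = -386*I*√179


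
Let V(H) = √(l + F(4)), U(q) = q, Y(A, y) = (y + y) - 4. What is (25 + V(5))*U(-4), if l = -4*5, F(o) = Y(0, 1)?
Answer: -100 - 4*I*√22 ≈ -100.0 - 18.762*I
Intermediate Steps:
Y(A, y) = -4 + 2*y (Y(A, y) = 2*y - 4 = -4 + 2*y)
F(o) = -2 (F(o) = -4 + 2*1 = -4 + 2 = -2)
l = -20
V(H) = I*√22 (V(H) = √(-20 - 2) = √(-22) = I*√22)
(25 + V(5))*U(-4) = (25 + I*√22)*(-4) = -100 - 4*I*√22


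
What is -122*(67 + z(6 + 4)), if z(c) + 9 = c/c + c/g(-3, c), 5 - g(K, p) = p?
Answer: -6954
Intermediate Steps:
g(K, p) = 5 - p
z(c) = -8 + c/(5 - c) (z(c) = -9 + (c/c + c/(5 - c)) = -9 + (1 + c/(5 - c)) = -8 + c/(5 - c))
-122*(67 + z(6 + 4)) = -122*(67 + (40 - 9*(6 + 4))/(-5 + (6 + 4))) = -122*(67 + (40 - 9*10)/(-5 + 10)) = -122*(67 + (40 - 90)/5) = -122*(67 + (⅕)*(-50)) = -122*(67 - 10) = -122*57 = -6954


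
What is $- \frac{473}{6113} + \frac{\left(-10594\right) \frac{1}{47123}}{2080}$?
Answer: $- \frac{23213126721}{299585414960} \approx -0.077484$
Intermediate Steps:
$- \frac{473}{6113} + \frac{\left(-10594\right) \frac{1}{47123}}{2080} = \left(-473\right) \frac{1}{6113} + \left(-10594\right) \frac{1}{47123} \cdot \frac{1}{2080} = - \frac{473}{6113} - \frac{5297}{49007920} = - \frac{23213126721}{299585414960}$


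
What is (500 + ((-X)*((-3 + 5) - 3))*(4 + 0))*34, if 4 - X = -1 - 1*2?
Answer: 17952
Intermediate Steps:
X = 7 (X = 4 - (-1 - 1*2) = 4 - (-1 - 2) = 4 - 1*(-3) = 4 + 3 = 7)
(500 + ((-X)*((-3 + 5) - 3))*(4 + 0))*34 = (500 + ((-1*7)*((-3 + 5) - 3))*(4 + 0))*34 = (500 - 7*(2 - 3)*4)*34 = (500 - 7*(-1)*4)*34 = (500 + 7*4)*34 = (500 + 28)*34 = 528*34 = 17952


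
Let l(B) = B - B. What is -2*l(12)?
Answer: 0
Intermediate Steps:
l(B) = 0
-2*l(12) = -2*0 = 0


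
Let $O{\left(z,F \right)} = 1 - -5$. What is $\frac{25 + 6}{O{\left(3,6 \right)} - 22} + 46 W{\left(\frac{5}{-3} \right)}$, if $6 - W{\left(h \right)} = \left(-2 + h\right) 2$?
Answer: $\frac{29347}{48} \approx 611.4$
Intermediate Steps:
$O{\left(z,F \right)} = 6$ ($O{\left(z,F \right)} = 1 + 5 = 6$)
$W{\left(h \right)} = 10 - 2 h$ ($W{\left(h \right)} = 6 - \left(-2 + h\right) 2 = 6 - \left(-4 + 2 h\right) = 10 - 2 h$)
$\frac{25 + 6}{O{\left(3,6 \right)} - 22} + 46 W{\left(\frac{5}{-3} \right)} = \frac{25 + 6}{6 - 22} + 46 \left(10 - 2 \frac{5}{-3}\right) = \frac{31}{-16} + 46 \left(10 - 2 \cdot 5 \left(- \frac{1}{3}\right)\right) = 31 \left(- \frac{1}{16}\right) + 46 \left(10 - - \frac{10}{3}\right) = - \frac{31}{16} + 46 \left(10 + \frac{10}{3}\right) = - \frac{31}{16} + 46 \cdot \frac{40}{3} = - \frac{31}{16} + \frac{1840}{3} = \frac{29347}{48}$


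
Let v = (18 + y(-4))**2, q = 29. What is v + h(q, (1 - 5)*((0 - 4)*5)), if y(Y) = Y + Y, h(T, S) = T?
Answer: 129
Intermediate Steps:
y(Y) = 2*Y
v = 100 (v = (18 + 2*(-4))**2 = (18 - 8)**2 = 10**2 = 100)
v + h(q, (1 - 5)*((0 - 4)*5)) = 100 + 29 = 129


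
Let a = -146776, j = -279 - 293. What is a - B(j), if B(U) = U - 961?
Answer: -145243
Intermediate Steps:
j = -572
B(U) = -961 + U
a - B(j) = -146776 - (-961 - 572) = -146776 - 1*(-1533) = -146776 + 1533 = -145243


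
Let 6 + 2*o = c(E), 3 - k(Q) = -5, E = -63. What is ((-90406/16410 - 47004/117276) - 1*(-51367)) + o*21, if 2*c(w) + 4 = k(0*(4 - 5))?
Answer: 4115147733221/80187465 ≈ 51319.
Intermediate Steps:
k(Q) = 8 (k(Q) = 3 - 1*(-5) = 3 + 5 = 8)
c(w) = 2 (c(w) = -2 + (1/2)*8 = -2 + 4 = 2)
o = -2 (o = -3 + (1/2)*2 = -3 + 1 = -2)
((-90406/16410 - 47004/117276) - 1*(-51367)) + o*21 = ((-90406/16410 - 47004/117276) - 1*(-51367)) - 2*21 = ((-90406*1/16410 - 47004*1/117276) + 51367) - 42 = ((-45203/8205 - 3917/9773) + 51367) - 42 = (-473907904/80187465 + 51367) - 42 = 4118515606751/80187465 - 42 = 4115147733221/80187465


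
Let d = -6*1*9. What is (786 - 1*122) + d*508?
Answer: -26768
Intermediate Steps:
d = -54 (d = -6*9 = -54)
(786 - 1*122) + d*508 = (786 - 1*122) - 54*508 = (786 - 122) - 27432 = 664 - 27432 = -26768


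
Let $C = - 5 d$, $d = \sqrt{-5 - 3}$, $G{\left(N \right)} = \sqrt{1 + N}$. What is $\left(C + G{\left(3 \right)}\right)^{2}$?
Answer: $-196 - 40 i \sqrt{2} \approx -196.0 - 56.569 i$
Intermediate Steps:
$d = 2 i \sqrt{2}$ ($d = \sqrt{-5 - 3} = \sqrt{-8} = 2 i \sqrt{2} \approx 2.8284 i$)
$C = - 10 i \sqrt{2}$ ($C = - 5 \cdot 2 i \sqrt{2} = - 10 i \sqrt{2} \approx - 14.142 i$)
$\left(C + G{\left(3 \right)}\right)^{2} = \left(- 10 i \sqrt{2} + \sqrt{1 + 3}\right)^{2} = \left(- 10 i \sqrt{2} + \sqrt{4}\right)^{2} = \left(- 10 i \sqrt{2} + 2\right)^{2} = \left(2 - 10 i \sqrt{2}\right)^{2}$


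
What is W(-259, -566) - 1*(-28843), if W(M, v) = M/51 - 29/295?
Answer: 433865051/15045 ≈ 28838.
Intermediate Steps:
W(M, v) = -29/295 + M/51 (W(M, v) = M*(1/51) - 29*1/295 = M/51 - 29/295 = -29/295 + M/51)
W(-259, -566) - 1*(-28843) = (-29/295 + (1/51)*(-259)) - 1*(-28843) = (-29/295 - 259/51) + 28843 = -77884/15045 + 28843 = 433865051/15045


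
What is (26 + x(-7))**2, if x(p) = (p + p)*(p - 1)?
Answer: 19044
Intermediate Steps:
x(p) = 2*p*(-1 + p) (x(p) = (2*p)*(-1 + p) = 2*p*(-1 + p))
(26 + x(-7))**2 = (26 + 2*(-7)*(-1 - 7))**2 = (26 + 2*(-7)*(-8))**2 = (26 + 112)**2 = 138**2 = 19044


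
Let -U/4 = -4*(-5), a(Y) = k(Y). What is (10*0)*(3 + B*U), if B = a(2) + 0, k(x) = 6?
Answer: 0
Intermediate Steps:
a(Y) = 6
U = -80 (U = -(-16)*(-5) = -4*20 = -80)
B = 6 (B = 6 + 0 = 6)
(10*0)*(3 + B*U) = (10*0)*(3 + 6*(-80)) = 0*(3 - 480) = 0*(-477) = 0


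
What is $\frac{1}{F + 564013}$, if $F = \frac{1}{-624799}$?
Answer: $\frac{624799}{352394758386} \approx 1.773 \cdot 10^{-6}$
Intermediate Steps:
$F = - \frac{1}{624799} \approx -1.6005 \cdot 10^{-6}$
$\frac{1}{F + 564013} = \frac{1}{- \frac{1}{624799} + 564013} = \frac{1}{\frac{352394758386}{624799}} = \frac{624799}{352394758386}$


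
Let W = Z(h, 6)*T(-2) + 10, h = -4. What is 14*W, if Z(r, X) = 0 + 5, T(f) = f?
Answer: 0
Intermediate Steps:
Z(r, X) = 5
W = 0 (W = 5*(-2) + 10 = -10 + 10 = 0)
14*W = 14*0 = 0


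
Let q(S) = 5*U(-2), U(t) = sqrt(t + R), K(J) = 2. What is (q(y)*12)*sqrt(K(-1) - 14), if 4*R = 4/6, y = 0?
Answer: -60*sqrt(22) ≈ -281.42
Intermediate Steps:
R = 1/6 (R = (4/6)/4 = (4*(1/6))/4 = (1/4)*(2/3) = 1/6 ≈ 0.16667)
U(t) = sqrt(1/6 + t) (U(t) = sqrt(t + 1/6) = sqrt(1/6 + t))
q(S) = 5*I*sqrt(66)/6 (q(S) = 5*(sqrt(6 + 36*(-2))/6) = 5*(sqrt(6 - 72)/6) = 5*(sqrt(-66)/6) = 5*((I*sqrt(66))/6) = 5*(I*sqrt(66)/6) = 5*I*sqrt(66)/6)
(q(y)*12)*sqrt(K(-1) - 14) = ((5*I*sqrt(66)/6)*12)*sqrt(2 - 14) = (10*I*sqrt(66))*sqrt(-12) = (10*I*sqrt(66))*(2*I*sqrt(3)) = -60*sqrt(22)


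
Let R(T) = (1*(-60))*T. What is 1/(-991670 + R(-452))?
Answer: -1/964550 ≈ -1.0368e-6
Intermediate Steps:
R(T) = -60*T
1/(-991670 + R(-452)) = 1/(-991670 - 60*(-452)) = 1/(-991670 + 27120) = 1/(-964550) = -1/964550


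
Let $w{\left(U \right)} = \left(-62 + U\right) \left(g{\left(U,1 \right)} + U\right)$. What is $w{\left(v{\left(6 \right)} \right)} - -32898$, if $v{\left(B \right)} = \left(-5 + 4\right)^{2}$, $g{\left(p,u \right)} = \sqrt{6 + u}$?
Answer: $32837 - 61 \sqrt{7} \approx 32676.0$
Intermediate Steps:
$v{\left(B \right)} = 1$ ($v{\left(B \right)} = \left(-1\right)^{2} = 1$)
$w{\left(U \right)} = \left(-62 + U\right) \left(U + \sqrt{7}\right)$ ($w{\left(U \right)} = \left(-62 + U\right) \left(\sqrt{6 + 1} + U\right) = \left(-62 + U\right) \left(\sqrt{7} + U\right) = \left(-62 + U\right) \left(U + \sqrt{7}\right)$)
$w{\left(v{\left(6 \right)} \right)} - -32898 = \left(1^{2} - 62 - 62 \sqrt{7} + 1 \sqrt{7}\right) - -32898 = \left(1 - 62 - 62 \sqrt{7} + \sqrt{7}\right) + 32898 = \left(-61 - 61 \sqrt{7}\right) + 32898 = 32837 - 61 \sqrt{7}$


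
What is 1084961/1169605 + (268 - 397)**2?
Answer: 19464481766/1169605 ≈ 16642.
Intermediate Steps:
1084961/1169605 + (268 - 397)**2 = 1084961*(1/1169605) + (-129)**2 = 1084961/1169605 + 16641 = 19464481766/1169605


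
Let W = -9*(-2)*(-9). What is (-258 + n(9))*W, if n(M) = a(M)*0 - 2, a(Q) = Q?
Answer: 42120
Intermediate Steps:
W = -162 (W = 18*(-9) = -162)
n(M) = -2 (n(M) = M*0 - 2 = 0 - 2 = -2)
(-258 + n(9))*W = (-258 - 2)*(-162) = -260*(-162) = 42120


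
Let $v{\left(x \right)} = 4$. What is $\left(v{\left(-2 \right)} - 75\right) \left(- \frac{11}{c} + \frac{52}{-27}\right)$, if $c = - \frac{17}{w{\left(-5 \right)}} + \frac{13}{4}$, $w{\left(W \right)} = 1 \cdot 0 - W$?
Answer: $- \frac{136888}{27} \approx -5069.9$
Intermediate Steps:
$w{\left(W \right)} = - W$ ($w{\left(W \right)} = 0 - W = - W$)
$c = - \frac{3}{20}$ ($c = - \frac{17}{\left(-1\right) \left(-5\right)} + \frac{13}{4} = - \frac{17}{5} + 13 \cdot \frac{1}{4} = \left(-17\right) \frac{1}{5} + \frac{13}{4} = - \frac{17}{5} + \frac{13}{4} = - \frac{3}{20} \approx -0.15$)
$\left(v{\left(-2 \right)} - 75\right) \left(- \frac{11}{c} + \frac{52}{-27}\right) = \left(4 - 75\right) \left(- \frac{11}{- \frac{3}{20}} + \frac{52}{-27}\right) = - 71 \left(\left(-11\right) \left(- \frac{20}{3}\right) + 52 \left(- \frac{1}{27}\right)\right) = - 71 \left(\frac{220}{3} - \frac{52}{27}\right) = \left(-71\right) \frac{1928}{27} = - \frac{136888}{27}$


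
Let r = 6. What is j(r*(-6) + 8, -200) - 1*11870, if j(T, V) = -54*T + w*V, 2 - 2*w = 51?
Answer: -5458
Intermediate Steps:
w = -49/2 (w = 1 - 1/2*51 = 1 - 51/2 = -49/2 ≈ -24.500)
j(T, V) = -54*T - 49*V/2
j(r*(-6) + 8, -200) - 1*11870 = (-54*(6*(-6) + 8) - 49/2*(-200)) - 1*11870 = (-54*(-36 + 8) + 4900) - 11870 = (-54*(-28) + 4900) - 11870 = (1512 + 4900) - 11870 = 6412 - 11870 = -5458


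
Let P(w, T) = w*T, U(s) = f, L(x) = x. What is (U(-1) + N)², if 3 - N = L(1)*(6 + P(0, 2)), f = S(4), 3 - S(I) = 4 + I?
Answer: 64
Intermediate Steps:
S(I) = -1 - I (S(I) = 3 - (4 + I) = 3 + (-4 - I) = -1 - I)
f = -5 (f = -1 - 1*4 = -1 - 4 = -5)
U(s) = -5
P(w, T) = T*w
N = -3 (N = 3 - (6 + 2*0) = 3 - (6 + 0) = 3 - 6 = -3)
(U(-1) + N)² = (-5 - 3)² = (-8)² = 64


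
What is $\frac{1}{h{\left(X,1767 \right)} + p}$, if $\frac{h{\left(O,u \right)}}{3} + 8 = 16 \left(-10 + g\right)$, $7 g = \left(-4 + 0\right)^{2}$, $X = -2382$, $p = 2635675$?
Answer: $\frac{7}{18446965} \approx 3.7947 \cdot 10^{-7}$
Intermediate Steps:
$g = \frac{16}{7}$ ($g = \frac{\left(-4 + 0\right)^{2}}{7} = \frac{\left(-4\right)^{2}}{7} = \frac{1}{7} \cdot 16 = \frac{16}{7} \approx 2.2857$)
$h{\left(O,u \right)} = - \frac{2760}{7}$ ($h{\left(O,u \right)} = -24 + 3 \cdot 16 \left(-10 + \frac{16}{7}\right) = -24 + 3 \cdot 16 \left(- \frac{54}{7}\right) = -24 + 3 \left(- \frac{864}{7}\right) = -24 - \frac{2592}{7} = - \frac{2760}{7}$)
$\frac{1}{h{\left(X,1767 \right)} + p} = \frac{1}{- \frac{2760}{7} + 2635675} = \frac{1}{\frac{18446965}{7}} = \frac{7}{18446965}$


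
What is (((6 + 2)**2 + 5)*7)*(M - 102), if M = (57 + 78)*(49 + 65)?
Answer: 7384104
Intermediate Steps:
M = 15390 (M = 135*114 = 15390)
(((6 + 2)**2 + 5)*7)*(M - 102) = (((6 + 2)**2 + 5)*7)*(15390 - 102) = ((8**2 + 5)*7)*15288 = ((64 + 5)*7)*15288 = (69*7)*15288 = 483*15288 = 7384104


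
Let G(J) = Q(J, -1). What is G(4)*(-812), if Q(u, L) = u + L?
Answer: -2436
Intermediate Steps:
Q(u, L) = L + u
G(J) = -1 + J
G(4)*(-812) = (-1 + 4)*(-812) = 3*(-812) = -2436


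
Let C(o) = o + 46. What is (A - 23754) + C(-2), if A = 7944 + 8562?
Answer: -7204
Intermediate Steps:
C(o) = 46 + o
A = 16506
(A - 23754) + C(-2) = (16506 - 23754) + (46 - 2) = -7248 + 44 = -7204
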